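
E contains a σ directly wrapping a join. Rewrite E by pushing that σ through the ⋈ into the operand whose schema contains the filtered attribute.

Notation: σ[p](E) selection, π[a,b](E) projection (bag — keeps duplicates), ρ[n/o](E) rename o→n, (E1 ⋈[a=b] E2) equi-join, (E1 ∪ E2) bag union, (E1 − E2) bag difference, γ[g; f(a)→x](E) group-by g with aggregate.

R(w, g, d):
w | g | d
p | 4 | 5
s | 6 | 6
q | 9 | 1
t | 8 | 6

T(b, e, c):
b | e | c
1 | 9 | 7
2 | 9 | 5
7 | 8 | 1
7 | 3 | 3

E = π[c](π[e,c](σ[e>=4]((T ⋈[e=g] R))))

σ filters on e, owned by the left side.
E' = π[c](π[e,c]((σ[e>=4](T) ⋈[e=g] R)))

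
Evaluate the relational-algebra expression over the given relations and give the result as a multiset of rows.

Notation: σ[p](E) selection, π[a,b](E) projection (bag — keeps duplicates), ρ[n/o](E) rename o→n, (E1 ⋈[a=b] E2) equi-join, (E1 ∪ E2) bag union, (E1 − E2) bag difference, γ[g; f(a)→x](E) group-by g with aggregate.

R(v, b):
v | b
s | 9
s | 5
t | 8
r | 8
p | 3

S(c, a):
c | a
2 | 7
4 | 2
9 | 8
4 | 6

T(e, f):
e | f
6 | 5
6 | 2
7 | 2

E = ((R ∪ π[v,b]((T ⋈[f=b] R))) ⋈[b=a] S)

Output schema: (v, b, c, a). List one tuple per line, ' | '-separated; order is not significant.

Stepwise |·|:
  R → 5
  T → 3
  R → 5
  (T ⋈[f=b] R) → 1
  π[v,b]((T ⋈[f=b] R)) → 1
  (R ∪ π[v,b]((T ⋈[f=b] R))) → 6
  S → 4
  ((R ∪ π[v,b]((T ⋈[f=b] R))) ⋈[b=a] S) → 2

== RESULT ==
v | b | c | a
r | 8 | 9 | 8
t | 8 | 9 | 8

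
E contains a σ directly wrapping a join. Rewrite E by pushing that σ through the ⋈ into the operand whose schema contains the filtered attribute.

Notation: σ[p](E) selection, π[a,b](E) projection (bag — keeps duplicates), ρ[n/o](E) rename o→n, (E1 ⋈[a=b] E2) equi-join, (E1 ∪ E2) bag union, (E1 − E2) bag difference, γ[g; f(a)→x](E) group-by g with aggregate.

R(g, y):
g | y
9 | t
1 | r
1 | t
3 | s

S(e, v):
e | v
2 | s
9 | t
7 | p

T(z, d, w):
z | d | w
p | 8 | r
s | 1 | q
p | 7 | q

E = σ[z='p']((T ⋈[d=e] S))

σ filters on z, owned by the left side.
E' = (σ[z='p'](T) ⋈[d=e] S)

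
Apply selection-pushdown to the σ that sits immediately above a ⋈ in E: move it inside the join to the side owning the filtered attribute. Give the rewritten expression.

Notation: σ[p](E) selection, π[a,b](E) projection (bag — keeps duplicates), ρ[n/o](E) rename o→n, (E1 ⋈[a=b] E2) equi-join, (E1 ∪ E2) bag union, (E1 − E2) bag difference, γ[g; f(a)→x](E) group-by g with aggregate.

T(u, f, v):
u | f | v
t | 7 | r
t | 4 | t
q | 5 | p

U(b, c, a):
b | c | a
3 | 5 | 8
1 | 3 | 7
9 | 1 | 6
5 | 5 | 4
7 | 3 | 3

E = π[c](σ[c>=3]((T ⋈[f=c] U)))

σ filters on c, owned by the right side.
E' = π[c]((T ⋈[f=c] σ[c>=3](U)))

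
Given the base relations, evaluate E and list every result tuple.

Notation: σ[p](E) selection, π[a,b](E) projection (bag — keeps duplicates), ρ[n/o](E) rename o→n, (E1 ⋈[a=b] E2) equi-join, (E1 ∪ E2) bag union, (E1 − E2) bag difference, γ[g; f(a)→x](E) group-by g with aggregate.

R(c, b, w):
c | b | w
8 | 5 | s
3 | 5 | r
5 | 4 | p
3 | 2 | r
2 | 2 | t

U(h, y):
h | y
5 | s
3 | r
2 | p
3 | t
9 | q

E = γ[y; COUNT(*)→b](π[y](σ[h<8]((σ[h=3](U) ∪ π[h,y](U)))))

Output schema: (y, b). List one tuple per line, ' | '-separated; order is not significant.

Stepwise |·|:
  U → 5
  σ[h=3](U) → 2
  U → 5
  π[h,y](U) → 5
  (σ[h=3](U) ∪ π[h,y](U)) → 7
  σ[h<8]((σ[h=3](U) ∪ π[h,y](U))) → 6
  π[y](σ[h<8]((σ[h=3](U) ∪ π[h,y](U)))) → 6
  γ[y; COUNT(*)→b](π[y](σ[h<8]((σ[h=3](U) ∪ π[h,y](U))))) → 4

== RESULT ==
y | b
p | 1
r | 2
s | 1
t | 2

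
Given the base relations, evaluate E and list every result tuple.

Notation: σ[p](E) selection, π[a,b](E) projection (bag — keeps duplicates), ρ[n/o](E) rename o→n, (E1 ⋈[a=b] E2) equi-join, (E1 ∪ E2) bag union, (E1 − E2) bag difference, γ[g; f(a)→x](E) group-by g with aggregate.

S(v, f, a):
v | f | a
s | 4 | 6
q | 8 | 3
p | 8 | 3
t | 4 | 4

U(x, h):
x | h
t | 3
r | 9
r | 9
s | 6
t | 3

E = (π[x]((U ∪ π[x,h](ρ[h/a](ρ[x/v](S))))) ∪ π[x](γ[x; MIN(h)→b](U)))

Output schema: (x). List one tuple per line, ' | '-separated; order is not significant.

Stepwise |·|:
  U → 5
  S → 4
  ρ[x/v](S) → 4
  ρ[h/a](ρ[x/v](S)) → 4
  π[x,h](ρ[h/a](ρ[x/v](S))) → 4
  (U ∪ π[x,h](ρ[h/a](ρ[x/v](S)))) → 9
  π[x]((U ∪ π[x,h](ρ[h/a](ρ[x/v](S))))) → 9
  U → 5
  γ[x; MIN(h)→b](U) → 3
  π[x](γ[x; MIN(h)→b](U)) → 3
  (π[x]((U ∪ π[x,h](ρ[h/a](ρ[x/v](S))))) ∪ π[x](γ[x; MIN(h)→b](U))) → 12

== RESULT ==
x
p
q
r
r
r
s
s
s
t
t
t
t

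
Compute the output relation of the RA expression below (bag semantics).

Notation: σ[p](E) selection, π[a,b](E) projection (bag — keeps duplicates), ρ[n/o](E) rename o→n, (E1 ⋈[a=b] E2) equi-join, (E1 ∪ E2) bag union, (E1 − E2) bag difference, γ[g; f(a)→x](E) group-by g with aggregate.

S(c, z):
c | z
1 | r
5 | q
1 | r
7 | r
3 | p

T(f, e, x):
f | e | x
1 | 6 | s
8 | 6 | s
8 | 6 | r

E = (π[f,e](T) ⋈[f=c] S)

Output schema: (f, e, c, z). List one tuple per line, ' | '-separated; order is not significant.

Subexpression sizes:
  T → 3
  π[f,e](T) → 3
  S → 5
  (π[f,e](T) ⋈[f=c] S) → 2

== RESULT ==
f | e | c | z
1 | 6 | 1 | r
1 | 6 | 1 | r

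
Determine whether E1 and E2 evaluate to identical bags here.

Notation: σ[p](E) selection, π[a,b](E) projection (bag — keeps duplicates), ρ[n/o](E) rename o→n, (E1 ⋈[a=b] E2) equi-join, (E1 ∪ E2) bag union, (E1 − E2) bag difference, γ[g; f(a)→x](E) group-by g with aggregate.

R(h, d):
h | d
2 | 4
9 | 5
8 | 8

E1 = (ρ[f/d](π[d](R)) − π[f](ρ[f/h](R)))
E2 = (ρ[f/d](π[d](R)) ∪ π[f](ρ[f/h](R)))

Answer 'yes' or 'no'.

E1 per-node cardinality:
  R → 3
  π[d](R) → 3
  ρ[f/d](π[d](R)) → 3
  R → 3
  ρ[f/h](R) → 3
  π[f](ρ[f/h](R)) → 3
  (ρ[f/d](π[d](R)) − π[f](ρ[f/h](R))) → 2
E2 per-node cardinality:
  R → 3
  π[d](R) → 3
  ρ[f/d](π[d](R)) → 3
  R → 3
  ρ[f/h](R) → 3
  π[f](ρ[f/h](R)) → 3
  (ρ[f/d](π[d](R)) ∪ π[f](ρ[f/h](R))) → 6

E1 result:
f
4
5
E2 result:
f
2
4
5
8
8
9
Witness: (2,) appears 0× in E1 but 1× in E2.

no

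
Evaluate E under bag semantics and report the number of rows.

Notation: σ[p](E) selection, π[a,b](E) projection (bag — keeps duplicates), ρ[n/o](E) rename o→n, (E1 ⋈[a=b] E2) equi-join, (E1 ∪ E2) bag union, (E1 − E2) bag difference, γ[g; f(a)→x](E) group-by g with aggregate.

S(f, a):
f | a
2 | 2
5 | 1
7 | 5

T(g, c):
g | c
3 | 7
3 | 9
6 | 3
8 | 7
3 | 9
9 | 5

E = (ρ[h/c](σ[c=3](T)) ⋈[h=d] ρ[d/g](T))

Subexpression sizes:
  T → 6
  σ[c=3](T) → 1
  ρ[h/c](σ[c=3](T)) → 1
  T → 6
  ρ[d/g](T) → 6
  (ρ[h/c](σ[c=3](T)) ⋈[h=d] ρ[d/g](T)) → 3

|E| = 3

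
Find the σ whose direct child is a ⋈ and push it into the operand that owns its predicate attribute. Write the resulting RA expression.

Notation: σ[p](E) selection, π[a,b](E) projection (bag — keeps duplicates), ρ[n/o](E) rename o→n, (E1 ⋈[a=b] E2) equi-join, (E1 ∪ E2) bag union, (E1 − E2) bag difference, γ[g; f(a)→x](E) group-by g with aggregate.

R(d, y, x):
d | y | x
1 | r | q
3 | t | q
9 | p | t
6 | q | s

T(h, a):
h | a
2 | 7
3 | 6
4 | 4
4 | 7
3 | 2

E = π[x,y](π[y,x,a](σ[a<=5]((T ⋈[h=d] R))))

σ filters on a, owned by the left side.
E' = π[x,y](π[y,x,a]((σ[a<=5](T) ⋈[h=d] R)))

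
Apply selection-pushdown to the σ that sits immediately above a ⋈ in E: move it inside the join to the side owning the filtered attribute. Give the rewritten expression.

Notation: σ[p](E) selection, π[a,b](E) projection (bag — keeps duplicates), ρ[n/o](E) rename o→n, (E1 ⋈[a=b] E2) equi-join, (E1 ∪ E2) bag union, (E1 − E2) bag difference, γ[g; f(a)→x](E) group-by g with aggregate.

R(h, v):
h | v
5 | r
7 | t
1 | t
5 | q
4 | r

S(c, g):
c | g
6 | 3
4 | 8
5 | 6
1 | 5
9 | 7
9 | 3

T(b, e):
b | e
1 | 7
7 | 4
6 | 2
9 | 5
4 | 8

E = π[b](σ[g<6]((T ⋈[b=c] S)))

σ filters on g, owned by the right side.
E' = π[b]((T ⋈[b=c] σ[g<6](S)))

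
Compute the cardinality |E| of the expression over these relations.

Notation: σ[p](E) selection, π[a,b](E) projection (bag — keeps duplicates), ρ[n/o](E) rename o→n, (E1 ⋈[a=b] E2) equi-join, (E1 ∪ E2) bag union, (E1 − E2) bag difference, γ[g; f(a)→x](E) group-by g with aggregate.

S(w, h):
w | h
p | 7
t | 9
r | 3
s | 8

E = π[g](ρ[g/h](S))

Per-node cardinality:
  S → 4
  ρ[g/h](S) → 4
  π[g](ρ[g/h](S)) → 4

|E| = 4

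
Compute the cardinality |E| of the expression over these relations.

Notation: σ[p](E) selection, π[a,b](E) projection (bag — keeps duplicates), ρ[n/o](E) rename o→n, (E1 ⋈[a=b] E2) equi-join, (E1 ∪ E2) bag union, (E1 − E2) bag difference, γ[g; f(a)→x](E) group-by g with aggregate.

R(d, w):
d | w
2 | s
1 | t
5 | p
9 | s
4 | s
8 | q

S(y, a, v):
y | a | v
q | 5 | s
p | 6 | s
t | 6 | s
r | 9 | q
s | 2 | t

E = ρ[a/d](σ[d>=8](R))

Per-node cardinality:
  R → 6
  σ[d>=8](R) → 2
  ρ[a/d](σ[d>=8](R)) → 2

|E| = 2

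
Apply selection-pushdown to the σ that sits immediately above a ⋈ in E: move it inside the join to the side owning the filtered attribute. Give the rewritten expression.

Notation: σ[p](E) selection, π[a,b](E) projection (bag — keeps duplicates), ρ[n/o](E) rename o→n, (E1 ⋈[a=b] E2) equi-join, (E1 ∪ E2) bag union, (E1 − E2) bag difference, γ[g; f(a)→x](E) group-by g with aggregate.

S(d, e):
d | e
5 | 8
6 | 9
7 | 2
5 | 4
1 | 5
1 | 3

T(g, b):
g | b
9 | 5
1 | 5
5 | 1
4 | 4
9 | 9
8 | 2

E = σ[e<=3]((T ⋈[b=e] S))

σ filters on e, owned by the right side.
E' = (T ⋈[b=e] σ[e<=3](S))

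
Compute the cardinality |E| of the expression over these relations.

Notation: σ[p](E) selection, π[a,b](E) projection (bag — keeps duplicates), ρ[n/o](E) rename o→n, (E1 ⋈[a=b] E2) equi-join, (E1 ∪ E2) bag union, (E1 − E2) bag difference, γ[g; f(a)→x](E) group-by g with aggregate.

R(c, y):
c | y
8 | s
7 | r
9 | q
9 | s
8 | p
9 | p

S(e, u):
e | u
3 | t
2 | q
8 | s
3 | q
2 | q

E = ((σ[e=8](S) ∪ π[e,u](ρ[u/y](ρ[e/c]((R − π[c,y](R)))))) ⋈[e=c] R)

Per-node cardinality:
  S → 5
  σ[e=8](S) → 1
  R → 6
  R → 6
  π[c,y](R) → 6
  (R − π[c,y](R)) → 0
  ρ[e/c]((R − π[c,y](R))) → 0
  ρ[u/y](ρ[e/c]((R − π[c,y](R)))) → 0
  π[e,u](ρ[u/y](ρ[e/c]((R − π[c,y](R))))) → 0
  (σ[e=8](S) ∪ π[e,u](ρ[u/y](ρ[e/c]((R − π[c,y](R)))))) → 1
  R → 6
  ((σ[e=8](S) ∪ π[e,u](ρ[u/y](ρ[e/c]((R − π[c,y](R)))))) ⋈[e=c] R) → 2

|E| = 2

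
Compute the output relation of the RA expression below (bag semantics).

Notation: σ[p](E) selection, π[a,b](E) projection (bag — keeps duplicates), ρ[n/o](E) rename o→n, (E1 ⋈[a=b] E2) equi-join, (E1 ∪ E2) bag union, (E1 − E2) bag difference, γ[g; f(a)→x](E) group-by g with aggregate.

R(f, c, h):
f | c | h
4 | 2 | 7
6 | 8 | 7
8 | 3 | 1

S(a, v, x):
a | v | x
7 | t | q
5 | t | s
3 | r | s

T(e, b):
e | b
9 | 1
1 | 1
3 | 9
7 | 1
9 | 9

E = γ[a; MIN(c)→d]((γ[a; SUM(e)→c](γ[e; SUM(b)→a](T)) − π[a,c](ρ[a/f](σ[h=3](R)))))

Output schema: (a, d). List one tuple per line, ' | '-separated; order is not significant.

Row counts bottom-up:
  T → 5
  γ[e; SUM(b)→a](T) → 4
  γ[a; SUM(e)→c](γ[e; SUM(b)→a](T)) → 3
  R → 3
  σ[h=3](R) → 0
  ρ[a/f](σ[h=3](R)) → 0
  π[a,c](ρ[a/f](σ[h=3](R))) → 0
  (γ[a; SUM(e)→c](γ[e; SUM(b)→a](T)) − π[a,c](ρ[a/f](σ[h=3](R)))) → 3
  γ[a; MIN(c)→d]((γ[a; SUM(e)→c](γ[e; SUM(b)→a](T)) − π[a,c](ρ[a/f](σ[h=3](R))))) → 3

== RESULT ==
a | d
1 | 8
9 | 3
10 | 9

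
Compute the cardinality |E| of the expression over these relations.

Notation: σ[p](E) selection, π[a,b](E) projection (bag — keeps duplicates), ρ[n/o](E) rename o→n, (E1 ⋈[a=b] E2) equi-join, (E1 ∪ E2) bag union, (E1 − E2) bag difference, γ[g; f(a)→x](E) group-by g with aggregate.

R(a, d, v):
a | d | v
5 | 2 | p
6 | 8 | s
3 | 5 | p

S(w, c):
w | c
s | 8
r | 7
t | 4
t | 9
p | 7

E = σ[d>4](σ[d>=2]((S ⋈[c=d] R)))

Per-node cardinality:
  S → 5
  R → 3
  (S ⋈[c=d] R) → 1
  σ[d>=2]((S ⋈[c=d] R)) → 1
  σ[d>4](σ[d>=2]((S ⋈[c=d] R))) → 1

|E| = 1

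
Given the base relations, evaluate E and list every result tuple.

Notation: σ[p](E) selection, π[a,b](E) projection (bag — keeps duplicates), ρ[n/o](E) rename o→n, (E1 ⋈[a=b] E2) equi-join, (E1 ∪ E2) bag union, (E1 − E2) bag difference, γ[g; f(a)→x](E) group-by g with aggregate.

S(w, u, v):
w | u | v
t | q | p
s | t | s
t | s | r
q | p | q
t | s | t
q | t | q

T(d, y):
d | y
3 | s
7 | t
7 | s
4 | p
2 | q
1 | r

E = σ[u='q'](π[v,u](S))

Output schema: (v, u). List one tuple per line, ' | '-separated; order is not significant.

Stepwise |·|:
  S → 6
  π[v,u](S) → 6
  σ[u='q'](π[v,u](S)) → 1

== RESULT ==
v | u
p | q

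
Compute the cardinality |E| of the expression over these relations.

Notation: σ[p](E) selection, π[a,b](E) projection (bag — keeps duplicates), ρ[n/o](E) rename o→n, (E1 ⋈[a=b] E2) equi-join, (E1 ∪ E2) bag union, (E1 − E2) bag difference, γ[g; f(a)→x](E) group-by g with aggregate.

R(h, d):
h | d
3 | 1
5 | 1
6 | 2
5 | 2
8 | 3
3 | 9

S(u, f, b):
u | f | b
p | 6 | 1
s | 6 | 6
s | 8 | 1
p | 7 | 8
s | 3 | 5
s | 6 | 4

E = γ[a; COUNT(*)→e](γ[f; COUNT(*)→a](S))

Stepwise |·|:
  S → 6
  γ[f; COUNT(*)→a](S) → 4
  γ[a; COUNT(*)→e](γ[f; COUNT(*)→a](S)) → 2

|E| = 2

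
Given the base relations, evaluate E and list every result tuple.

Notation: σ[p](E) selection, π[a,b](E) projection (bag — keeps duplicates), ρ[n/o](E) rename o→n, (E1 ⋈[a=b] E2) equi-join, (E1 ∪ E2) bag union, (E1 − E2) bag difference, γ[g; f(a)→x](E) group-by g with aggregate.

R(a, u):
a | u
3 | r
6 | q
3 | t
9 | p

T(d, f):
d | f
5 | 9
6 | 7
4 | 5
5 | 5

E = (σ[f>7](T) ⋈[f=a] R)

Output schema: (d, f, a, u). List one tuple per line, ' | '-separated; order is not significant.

Stepwise |·|:
  T → 4
  σ[f>7](T) → 1
  R → 4
  (σ[f>7](T) ⋈[f=a] R) → 1

== RESULT ==
d | f | a | u
5 | 9 | 9 | p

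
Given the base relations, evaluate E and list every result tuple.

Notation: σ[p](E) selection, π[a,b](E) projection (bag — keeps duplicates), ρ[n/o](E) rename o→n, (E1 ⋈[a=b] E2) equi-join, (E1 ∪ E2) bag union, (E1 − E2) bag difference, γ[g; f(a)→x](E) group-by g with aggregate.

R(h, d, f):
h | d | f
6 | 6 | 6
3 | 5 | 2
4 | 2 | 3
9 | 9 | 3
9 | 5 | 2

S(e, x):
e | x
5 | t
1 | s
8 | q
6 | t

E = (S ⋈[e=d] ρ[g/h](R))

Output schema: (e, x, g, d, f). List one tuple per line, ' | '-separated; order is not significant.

Subexpression sizes:
  S → 4
  R → 5
  ρ[g/h](R) → 5
  (S ⋈[e=d] ρ[g/h](R)) → 3

== RESULT ==
e | x | g | d | f
5 | t | 3 | 5 | 2
5 | t | 9 | 5 | 2
6 | t | 6 | 6 | 6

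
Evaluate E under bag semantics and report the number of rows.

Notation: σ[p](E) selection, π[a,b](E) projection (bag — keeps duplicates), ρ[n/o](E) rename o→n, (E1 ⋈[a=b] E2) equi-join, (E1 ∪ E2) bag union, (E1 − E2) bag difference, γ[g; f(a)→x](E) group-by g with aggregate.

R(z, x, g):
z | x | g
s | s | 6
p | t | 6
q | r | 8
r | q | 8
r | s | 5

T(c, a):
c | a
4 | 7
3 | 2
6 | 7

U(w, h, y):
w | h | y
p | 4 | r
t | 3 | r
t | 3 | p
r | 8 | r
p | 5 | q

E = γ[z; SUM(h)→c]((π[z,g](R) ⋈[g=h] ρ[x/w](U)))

Per-node cardinality:
  R → 5
  π[z,g](R) → 5
  U → 5
  ρ[x/w](U) → 5
  (π[z,g](R) ⋈[g=h] ρ[x/w](U)) → 3
  γ[z; SUM(h)→c]((π[z,g](R) ⋈[g=h] ρ[x/w](U))) → 2

|E| = 2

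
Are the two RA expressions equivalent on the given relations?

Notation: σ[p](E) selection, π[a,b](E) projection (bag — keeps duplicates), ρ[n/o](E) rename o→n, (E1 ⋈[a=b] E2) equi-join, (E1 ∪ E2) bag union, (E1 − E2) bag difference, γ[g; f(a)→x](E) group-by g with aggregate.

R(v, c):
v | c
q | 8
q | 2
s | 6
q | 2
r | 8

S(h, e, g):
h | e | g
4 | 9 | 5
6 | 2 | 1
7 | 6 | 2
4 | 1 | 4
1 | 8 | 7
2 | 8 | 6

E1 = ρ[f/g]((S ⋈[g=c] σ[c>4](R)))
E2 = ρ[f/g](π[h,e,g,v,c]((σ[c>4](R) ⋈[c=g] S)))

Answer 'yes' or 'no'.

E1 row counts bottom-up:
  S → 6
  R → 5
  σ[c>4](R) → 3
  (S ⋈[g=c] σ[c>4](R)) → 1
  ρ[f/g]((S ⋈[g=c] σ[c>4](R))) → 1
E2 row counts bottom-up:
  R → 5
  σ[c>4](R) → 3
  S → 6
  (σ[c>4](R) ⋈[c=g] S) → 1
  π[h,e,g,v,c]((σ[c>4](R) ⋈[c=g] S)) → 1
  ρ[f/g](π[h,e,g,v,c]((σ[c>4](R) ⋈[c=g] S))) → 1

E1 and E2 produce the same multiset:
h | e | f | v | c
2 | 8 | 6 | s | 6

yes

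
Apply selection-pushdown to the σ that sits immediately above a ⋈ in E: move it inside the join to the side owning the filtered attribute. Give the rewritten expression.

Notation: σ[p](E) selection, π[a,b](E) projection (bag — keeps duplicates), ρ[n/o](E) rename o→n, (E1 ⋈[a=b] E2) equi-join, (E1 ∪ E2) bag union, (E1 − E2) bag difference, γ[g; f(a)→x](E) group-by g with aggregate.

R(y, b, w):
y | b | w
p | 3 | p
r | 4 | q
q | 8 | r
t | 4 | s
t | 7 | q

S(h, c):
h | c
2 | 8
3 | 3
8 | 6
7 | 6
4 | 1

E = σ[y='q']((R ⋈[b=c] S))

σ filters on y, owned by the left side.
E' = (σ[y='q'](R) ⋈[b=c] S)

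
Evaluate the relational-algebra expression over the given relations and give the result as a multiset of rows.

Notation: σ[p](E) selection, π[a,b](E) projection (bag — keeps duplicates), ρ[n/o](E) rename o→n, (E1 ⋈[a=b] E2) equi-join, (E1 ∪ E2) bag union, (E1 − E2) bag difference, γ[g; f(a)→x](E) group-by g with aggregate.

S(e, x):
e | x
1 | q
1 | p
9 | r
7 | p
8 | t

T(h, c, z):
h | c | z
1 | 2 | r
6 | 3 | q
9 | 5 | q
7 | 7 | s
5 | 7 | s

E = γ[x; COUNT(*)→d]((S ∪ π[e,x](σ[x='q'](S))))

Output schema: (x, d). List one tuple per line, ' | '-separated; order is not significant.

Stepwise |·|:
  S → 5
  S → 5
  σ[x='q'](S) → 1
  π[e,x](σ[x='q'](S)) → 1
  (S ∪ π[e,x](σ[x='q'](S))) → 6
  γ[x; COUNT(*)→d]((S ∪ π[e,x](σ[x='q'](S)))) → 4

== RESULT ==
x | d
p | 2
q | 2
r | 1
t | 1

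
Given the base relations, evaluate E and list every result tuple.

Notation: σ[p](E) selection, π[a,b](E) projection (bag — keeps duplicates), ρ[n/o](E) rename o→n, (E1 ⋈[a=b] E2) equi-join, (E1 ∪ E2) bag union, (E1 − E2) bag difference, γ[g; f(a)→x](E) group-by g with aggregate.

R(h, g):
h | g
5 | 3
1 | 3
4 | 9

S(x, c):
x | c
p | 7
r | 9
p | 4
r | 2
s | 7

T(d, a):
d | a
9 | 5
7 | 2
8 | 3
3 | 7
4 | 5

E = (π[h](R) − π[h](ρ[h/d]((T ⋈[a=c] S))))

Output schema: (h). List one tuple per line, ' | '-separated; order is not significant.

Subexpression sizes:
  R → 3
  π[h](R) → 3
  T → 5
  S → 5
  (T ⋈[a=c] S) → 3
  ρ[h/d]((T ⋈[a=c] S)) → 3
  π[h](ρ[h/d]((T ⋈[a=c] S))) → 3
  (π[h](R) − π[h](ρ[h/d]((T ⋈[a=c] S)))) → 3

== RESULT ==
h
1
4
5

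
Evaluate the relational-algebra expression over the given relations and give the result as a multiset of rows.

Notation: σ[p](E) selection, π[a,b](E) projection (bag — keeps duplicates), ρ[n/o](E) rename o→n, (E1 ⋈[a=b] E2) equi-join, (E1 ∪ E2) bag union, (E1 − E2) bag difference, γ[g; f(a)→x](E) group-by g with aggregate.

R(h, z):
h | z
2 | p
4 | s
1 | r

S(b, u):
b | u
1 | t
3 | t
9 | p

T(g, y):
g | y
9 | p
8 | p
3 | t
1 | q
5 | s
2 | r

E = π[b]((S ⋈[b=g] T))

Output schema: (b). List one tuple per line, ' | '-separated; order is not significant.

Row counts bottom-up:
  S → 3
  T → 6
  (S ⋈[b=g] T) → 3
  π[b]((S ⋈[b=g] T)) → 3

== RESULT ==
b
1
3
9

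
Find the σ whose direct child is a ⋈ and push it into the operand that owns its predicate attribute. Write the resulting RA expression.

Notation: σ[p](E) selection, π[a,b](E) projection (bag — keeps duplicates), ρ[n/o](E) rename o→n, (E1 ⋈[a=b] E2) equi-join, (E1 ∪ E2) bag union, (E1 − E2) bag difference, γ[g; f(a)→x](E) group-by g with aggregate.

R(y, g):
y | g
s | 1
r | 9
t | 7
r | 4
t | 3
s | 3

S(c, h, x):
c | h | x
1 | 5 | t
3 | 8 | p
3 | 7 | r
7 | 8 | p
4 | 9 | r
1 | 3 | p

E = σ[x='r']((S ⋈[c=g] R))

σ filters on x, owned by the left side.
E' = (σ[x='r'](S) ⋈[c=g] R)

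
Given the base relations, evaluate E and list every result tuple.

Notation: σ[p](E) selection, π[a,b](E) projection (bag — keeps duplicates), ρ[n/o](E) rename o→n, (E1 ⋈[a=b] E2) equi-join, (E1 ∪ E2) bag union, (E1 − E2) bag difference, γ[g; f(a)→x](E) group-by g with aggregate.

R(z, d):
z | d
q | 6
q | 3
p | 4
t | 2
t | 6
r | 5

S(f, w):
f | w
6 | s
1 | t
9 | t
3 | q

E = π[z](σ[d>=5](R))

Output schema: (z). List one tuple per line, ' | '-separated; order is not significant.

Subexpression sizes:
  R → 6
  σ[d>=5](R) → 3
  π[z](σ[d>=5](R)) → 3

== RESULT ==
z
q
r
t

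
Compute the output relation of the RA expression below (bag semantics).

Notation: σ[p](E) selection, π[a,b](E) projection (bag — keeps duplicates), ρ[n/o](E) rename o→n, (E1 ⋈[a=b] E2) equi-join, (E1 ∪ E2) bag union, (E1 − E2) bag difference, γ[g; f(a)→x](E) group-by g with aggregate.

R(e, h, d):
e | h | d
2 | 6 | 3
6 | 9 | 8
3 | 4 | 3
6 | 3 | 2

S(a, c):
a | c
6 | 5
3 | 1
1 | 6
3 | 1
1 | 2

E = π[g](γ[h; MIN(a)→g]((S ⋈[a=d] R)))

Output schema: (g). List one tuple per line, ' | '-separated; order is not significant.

Per-node cardinality:
  S → 5
  R → 4
  (S ⋈[a=d] R) → 4
  γ[h; MIN(a)→g]((S ⋈[a=d] R)) → 2
  π[g](γ[h; MIN(a)→g]((S ⋈[a=d] R))) → 2

== RESULT ==
g
3
3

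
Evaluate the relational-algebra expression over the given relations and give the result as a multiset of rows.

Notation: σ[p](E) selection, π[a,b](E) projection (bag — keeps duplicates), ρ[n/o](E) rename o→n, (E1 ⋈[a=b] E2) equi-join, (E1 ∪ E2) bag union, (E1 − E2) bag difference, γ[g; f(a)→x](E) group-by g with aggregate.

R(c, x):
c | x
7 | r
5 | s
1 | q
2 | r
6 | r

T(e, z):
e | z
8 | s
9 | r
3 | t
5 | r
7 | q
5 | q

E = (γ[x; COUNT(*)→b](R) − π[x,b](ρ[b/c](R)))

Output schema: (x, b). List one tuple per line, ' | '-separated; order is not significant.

Subexpression sizes:
  R → 5
  γ[x; COUNT(*)→b](R) → 3
  R → 5
  ρ[b/c](R) → 5
  π[x,b](ρ[b/c](R)) → 5
  (γ[x; COUNT(*)→b](R) − π[x,b](ρ[b/c](R))) → 2

== RESULT ==
x | b
r | 3
s | 1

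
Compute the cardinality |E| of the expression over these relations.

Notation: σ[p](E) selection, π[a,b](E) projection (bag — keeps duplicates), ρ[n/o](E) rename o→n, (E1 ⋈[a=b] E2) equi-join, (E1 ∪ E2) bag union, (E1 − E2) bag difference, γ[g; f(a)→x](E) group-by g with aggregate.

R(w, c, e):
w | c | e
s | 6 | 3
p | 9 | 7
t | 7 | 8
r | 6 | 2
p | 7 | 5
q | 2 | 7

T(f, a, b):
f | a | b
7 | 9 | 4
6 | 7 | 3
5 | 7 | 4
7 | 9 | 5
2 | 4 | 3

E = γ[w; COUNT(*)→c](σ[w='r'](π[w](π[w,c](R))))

Subexpression sizes:
  R → 6
  π[w,c](R) → 6
  π[w](π[w,c](R)) → 6
  σ[w='r'](π[w](π[w,c](R))) → 1
  γ[w; COUNT(*)→c](σ[w='r'](π[w](π[w,c](R)))) → 1

|E| = 1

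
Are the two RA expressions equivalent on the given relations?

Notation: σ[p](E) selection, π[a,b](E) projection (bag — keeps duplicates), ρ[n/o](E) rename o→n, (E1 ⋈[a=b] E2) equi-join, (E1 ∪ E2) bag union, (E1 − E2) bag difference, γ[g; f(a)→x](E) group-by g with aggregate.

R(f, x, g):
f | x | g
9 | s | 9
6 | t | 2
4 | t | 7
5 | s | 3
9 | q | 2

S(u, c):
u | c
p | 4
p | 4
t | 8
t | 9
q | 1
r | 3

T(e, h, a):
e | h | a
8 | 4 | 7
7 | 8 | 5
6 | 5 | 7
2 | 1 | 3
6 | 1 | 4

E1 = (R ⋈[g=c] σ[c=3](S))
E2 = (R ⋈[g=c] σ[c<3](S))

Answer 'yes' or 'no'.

E1 per-node cardinality:
  R → 5
  S → 6
  σ[c=3](S) → 1
  (R ⋈[g=c] σ[c=3](S)) → 1
E2 per-node cardinality:
  R → 5
  S → 6
  σ[c<3](S) → 1
  (R ⋈[g=c] σ[c<3](S)) → 0

E1 result:
f | x | g | u | c
5 | s | 3 | r | 3
E2 result:
f | x | g | u | c
(0 rows)
Witness: (5, 's', 3, 'r', 3) appears 1× in E1 but 0× in E2.

no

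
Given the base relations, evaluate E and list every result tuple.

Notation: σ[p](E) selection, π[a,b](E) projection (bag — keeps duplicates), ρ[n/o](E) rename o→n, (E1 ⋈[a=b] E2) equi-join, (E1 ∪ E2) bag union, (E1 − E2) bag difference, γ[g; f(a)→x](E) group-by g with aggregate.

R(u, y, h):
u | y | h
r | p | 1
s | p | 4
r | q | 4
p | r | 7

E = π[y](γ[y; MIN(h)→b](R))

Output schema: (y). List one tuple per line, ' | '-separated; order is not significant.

Subexpression sizes:
  R → 4
  γ[y; MIN(h)→b](R) → 3
  π[y](γ[y; MIN(h)→b](R)) → 3

== RESULT ==
y
p
q
r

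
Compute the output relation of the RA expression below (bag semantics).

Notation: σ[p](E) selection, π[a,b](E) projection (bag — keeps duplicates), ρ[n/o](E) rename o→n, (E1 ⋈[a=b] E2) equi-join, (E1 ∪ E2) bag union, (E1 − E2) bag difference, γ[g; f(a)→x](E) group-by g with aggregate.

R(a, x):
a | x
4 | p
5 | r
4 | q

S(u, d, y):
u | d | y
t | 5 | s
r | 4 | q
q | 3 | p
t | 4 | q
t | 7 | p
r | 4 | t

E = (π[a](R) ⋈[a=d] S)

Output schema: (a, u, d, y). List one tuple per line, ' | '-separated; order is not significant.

Row counts bottom-up:
  R → 3
  π[a](R) → 3
  S → 6
  (π[a](R) ⋈[a=d] S) → 7

== RESULT ==
a | u | d | y
4 | r | 4 | q
4 | r | 4 | q
4 | r | 4 | t
4 | r | 4 | t
4 | t | 4 | q
4 | t | 4 | q
5 | t | 5 | s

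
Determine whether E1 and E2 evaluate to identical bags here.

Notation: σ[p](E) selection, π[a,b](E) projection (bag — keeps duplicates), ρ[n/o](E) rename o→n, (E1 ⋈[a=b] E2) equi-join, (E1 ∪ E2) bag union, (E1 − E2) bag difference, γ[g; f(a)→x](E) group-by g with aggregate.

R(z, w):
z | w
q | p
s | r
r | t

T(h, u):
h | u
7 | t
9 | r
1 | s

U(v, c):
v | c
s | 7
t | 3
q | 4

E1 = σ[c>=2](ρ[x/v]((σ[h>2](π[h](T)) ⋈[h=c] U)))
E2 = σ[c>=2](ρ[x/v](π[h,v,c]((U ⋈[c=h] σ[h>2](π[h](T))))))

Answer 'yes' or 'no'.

E1 per-node cardinality:
  T → 3
  π[h](T) → 3
  σ[h>2](π[h](T)) → 2
  U → 3
  (σ[h>2](π[h](T)) ⋈[h=c] U) → 1
  ρ[x/v]((σ[h>2](π[h](T)) ⋈[h=c] U)) → 1
  σ[c>=2](ρ[x/v]((σ[h>2](π[h](T)) ⋈[h=c] U))) → 1
E2 per-node cardinality:
  U → 3
  T → 3
  π[h](T) → 3
  σ[h>2](π[h](T)) → 2
  (U ⋈[c=h] σ[h>2](π[h](T))) → 1
  π[h,v,c]((U ⋈[c=h] σ[h>2](π[h](T)))) → 1
  ρ[x/v](π[h,v,c]((U ⋈[c=h] σ[h>2](π[h](T))))) → 1
  σ[c>=2](ρ[x/v](π[h,v,c]((U ⋈[c=h] σ[h>2](π[h](T)))))) → 1

E1 and E2 produce the same multiset:
h | x | c
7 | s | 7

yes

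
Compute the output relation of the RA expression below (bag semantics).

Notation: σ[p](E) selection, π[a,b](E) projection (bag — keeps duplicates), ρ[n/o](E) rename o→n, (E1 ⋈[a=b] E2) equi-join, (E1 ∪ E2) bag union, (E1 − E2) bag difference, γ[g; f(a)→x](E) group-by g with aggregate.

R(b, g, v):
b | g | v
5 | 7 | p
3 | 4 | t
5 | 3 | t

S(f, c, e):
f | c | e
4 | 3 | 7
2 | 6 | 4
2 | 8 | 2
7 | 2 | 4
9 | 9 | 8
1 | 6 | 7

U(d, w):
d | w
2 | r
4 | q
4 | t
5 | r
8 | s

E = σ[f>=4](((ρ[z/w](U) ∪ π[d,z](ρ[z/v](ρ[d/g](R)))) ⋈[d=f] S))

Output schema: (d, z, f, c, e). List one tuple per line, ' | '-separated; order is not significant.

Subexpression sizes:
  U → 5
  ρ[z/w](U) → 5
  R → 3
  ρ[d/g](R) → 3
  ρ[z/v](ρ[d/g](R)) → 3
  π[d,z](ρ[z/v](ρ[d/g](R))) → 3
  (ρ[z/w](U) ∪ π[d,z](ρ[z/v](ρ[d/g](R)))) → 8
  S → 6
  ((ρ[z/w](U) ∪ π[d,z](ρ[z/v](ρ[d/g](R)))) ⋈[d=f] S) → 6
  σ[f>=4](((ρ[z/w](U) ∪ π[d,z](ρ[z/v](ρ[d/g](R)))) ⋈[d=f] S)) → 4

== RESULT ==
d | z | f | c | e
4 | q | 4 | 3 | 7
4 | t | 4 | 3 | 7
4 | t | 4 | 3 | 7
7 | p | 7 | 2 | 4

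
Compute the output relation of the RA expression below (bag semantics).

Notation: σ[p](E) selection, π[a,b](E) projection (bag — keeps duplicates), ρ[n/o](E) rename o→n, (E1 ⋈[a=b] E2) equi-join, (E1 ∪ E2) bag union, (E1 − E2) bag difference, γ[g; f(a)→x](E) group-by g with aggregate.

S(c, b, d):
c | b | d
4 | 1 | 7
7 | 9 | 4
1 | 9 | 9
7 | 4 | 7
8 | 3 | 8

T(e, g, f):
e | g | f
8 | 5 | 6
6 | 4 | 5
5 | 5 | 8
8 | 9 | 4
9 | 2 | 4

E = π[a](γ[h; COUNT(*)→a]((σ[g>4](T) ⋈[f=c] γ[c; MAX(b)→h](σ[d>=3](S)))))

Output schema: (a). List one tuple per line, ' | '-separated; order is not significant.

Stepwise |·|:
  T → 5
  σ[g>4](T) → 3
  S → 5
  σ[d>=3](S) → 5
  γ[c; MAX(b)→h](σ[d>=3](S)) → 4
  (σ[g>4](T) ⋈[f=c] γ[c; MAX(b)→h](σ[d>=3](S))) → 2
  γ[h; COUNT(*)→a]((σ[g>4](T) ⋈[f=c] γ[c; MAX(b)→h](σ[d>=3](S)))) → 2
  π[a](γ[h; COUNT(*)→a]((σ[g>4](T) ⋈[f=c] γ[c; MAX(b)→h](σ[d>=3](S))))) → 2

== RESULT ==
a
1
1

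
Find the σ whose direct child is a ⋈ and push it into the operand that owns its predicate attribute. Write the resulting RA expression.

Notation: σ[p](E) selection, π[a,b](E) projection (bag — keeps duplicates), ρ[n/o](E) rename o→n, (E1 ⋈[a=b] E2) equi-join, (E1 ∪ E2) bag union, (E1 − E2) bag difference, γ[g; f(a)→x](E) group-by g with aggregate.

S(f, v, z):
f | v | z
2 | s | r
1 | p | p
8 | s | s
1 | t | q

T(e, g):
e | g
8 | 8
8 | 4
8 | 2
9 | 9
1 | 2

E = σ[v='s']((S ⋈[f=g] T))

σ filters on v, owned by the left side.
E' = (σ[v='s'](S) ⋈[f=g] T)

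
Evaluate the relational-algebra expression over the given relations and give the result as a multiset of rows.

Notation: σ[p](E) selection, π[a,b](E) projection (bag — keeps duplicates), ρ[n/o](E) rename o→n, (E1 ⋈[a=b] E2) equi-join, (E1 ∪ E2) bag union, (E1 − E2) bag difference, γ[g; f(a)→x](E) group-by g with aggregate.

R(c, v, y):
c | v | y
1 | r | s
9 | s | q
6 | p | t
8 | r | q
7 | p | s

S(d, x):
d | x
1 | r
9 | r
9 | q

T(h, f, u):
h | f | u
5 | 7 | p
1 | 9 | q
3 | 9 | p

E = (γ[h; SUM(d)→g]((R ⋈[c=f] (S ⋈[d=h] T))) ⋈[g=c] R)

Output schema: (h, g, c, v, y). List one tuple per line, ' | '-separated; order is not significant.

Per-node cardinality:
  R → 5
  S → 3
  T → 3
  (S ⋈[d=h] T) → 1
  (R ⋈[c=f] (S ⋈[d=h] T)) → 1
  γ[h; SUM(d)→g]((R ⋈[c=f] (S ⋈[d=h] T))) → 1
  R → 5
  (γ[h; SUM(d)→g]((R ⋈[c=f] (S ⋈[d=h] T))) ⋈[g=c] R) → 1

== RESULT ==
h | g | c | v | y
1 | 1 | 1 | r | s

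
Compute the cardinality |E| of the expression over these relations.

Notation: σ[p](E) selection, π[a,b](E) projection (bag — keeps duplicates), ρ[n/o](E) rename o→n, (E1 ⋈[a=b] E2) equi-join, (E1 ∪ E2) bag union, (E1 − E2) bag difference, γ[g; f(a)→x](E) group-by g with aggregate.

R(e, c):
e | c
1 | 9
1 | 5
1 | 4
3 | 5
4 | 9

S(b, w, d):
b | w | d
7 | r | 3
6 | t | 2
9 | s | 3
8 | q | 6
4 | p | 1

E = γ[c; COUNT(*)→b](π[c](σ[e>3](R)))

Stepwise |·|:
  R → 5
  σ[e>3](R) → 1
  π[c](σ[e>3](R)) → 1
  γ[c; COUNT(*)→b](π[c](σ[e>3](R))) → 1

|E| = 1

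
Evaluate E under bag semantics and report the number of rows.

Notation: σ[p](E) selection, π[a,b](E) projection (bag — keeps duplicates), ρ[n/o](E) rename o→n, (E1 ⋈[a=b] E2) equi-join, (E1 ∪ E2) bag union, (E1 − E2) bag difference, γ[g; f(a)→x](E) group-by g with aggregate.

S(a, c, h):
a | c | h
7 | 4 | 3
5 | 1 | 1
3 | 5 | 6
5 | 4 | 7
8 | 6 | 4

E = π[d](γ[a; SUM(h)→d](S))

Per-node cardinality:
  S → 5
  γ[a; SUM(h)→d](S) → 4
  π[d](γ[a; SUM(h)→d](S)) → 4

|E| = 4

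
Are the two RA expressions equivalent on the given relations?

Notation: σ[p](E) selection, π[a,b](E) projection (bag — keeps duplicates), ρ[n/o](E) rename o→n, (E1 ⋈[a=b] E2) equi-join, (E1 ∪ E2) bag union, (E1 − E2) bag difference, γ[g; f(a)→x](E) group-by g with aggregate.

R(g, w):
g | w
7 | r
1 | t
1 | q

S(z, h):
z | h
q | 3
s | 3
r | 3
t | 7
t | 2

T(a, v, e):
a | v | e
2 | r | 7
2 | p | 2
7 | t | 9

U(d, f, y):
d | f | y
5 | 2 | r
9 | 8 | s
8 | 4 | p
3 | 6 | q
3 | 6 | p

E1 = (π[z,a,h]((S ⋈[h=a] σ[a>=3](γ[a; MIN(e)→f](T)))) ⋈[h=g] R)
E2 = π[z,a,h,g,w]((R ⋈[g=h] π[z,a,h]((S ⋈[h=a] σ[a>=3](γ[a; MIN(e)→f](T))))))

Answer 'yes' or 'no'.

E1 subexpression sizes:
  S → 5
  T → 3
  γ[a; MIN(e)→f](T) → 2
  σ[a>=3](γ[a; MIN(e)→f](T)) → 1
  (S ⋈[h=a] σ[a>=3](γ[a; MIN(e)→f](T))) → 1
  π[z,a,h]((S ⋈[h=a] σ[a>=3](γ[a; MIN(e)→f](T)))) → 1
  R → 3
  (π[z,a,h]((S ⋈[h=a] σ[a>=3](γ[a; MIN(e)→f](T)))) ⋈[h=g] R) → 1
E2 subexpression sizes:
  R → 3
  S → 5
  T → 3
  γ[a; MIN(e)→f](T) → 2
  σ[a>=3](γ[a; MIN(e)→f](T)) → 1
  (S ⋈[h=a] σ[a>=3](γ[a; MIN(e)→f](T))) → 1
  π[z,a,h]((S ⋈[h=a] σ[a>=3](γ[a; MIN(e)→f](T)))) → 1
  (R ⋈[g=h] π[z,a,h]((S ⋈[h=a] σ[a>=3](γ[a; MIN(e)→f](T))))) → 1
  π[z,a,h,g,w]((R ⋈[g=h] π[z,a,h]((S ⋈[h=a] σ[a>=3](γ[a; MIN(e)→f](T)))))) → 1

E1 and E2 produce the same multiset:
z | a | h | g | w
t | 7 | 7 | 7 | r

yes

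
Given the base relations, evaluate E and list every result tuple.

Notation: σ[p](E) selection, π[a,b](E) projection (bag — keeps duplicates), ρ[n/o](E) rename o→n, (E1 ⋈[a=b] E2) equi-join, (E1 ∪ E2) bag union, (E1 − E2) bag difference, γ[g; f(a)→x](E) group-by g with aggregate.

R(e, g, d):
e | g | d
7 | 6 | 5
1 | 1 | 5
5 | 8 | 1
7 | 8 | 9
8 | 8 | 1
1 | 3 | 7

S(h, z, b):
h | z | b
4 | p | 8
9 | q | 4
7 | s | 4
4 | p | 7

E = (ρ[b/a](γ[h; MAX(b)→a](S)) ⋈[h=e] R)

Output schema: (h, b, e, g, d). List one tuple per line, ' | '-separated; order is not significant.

Stepwise |·|:
  S → 4
  γ[h; MAX(b)→a](S) → 3
  ρ[b/a](γ[h; MAX(b)→a](S)) → 3
  R → 6
  (ρ[b/a](γ[h; MAX(b)→a](S)) ⋈[h=e] R) → 2

== RESULT ==
h | b | e | g | d
7 | 4 | 7 | 6 | 5
7 | 4 | 7 | 8 | 9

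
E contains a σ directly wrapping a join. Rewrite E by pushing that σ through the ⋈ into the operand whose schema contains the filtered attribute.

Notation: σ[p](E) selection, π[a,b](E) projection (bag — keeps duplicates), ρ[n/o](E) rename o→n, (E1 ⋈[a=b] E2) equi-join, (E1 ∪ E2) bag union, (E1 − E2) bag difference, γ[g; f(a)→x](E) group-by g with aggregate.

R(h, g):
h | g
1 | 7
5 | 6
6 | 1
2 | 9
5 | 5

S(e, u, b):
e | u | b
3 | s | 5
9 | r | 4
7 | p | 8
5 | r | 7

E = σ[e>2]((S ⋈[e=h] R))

σ filters on e, owned by the left side.
E' = (σ[e>2](S) ⋈[e=h] R)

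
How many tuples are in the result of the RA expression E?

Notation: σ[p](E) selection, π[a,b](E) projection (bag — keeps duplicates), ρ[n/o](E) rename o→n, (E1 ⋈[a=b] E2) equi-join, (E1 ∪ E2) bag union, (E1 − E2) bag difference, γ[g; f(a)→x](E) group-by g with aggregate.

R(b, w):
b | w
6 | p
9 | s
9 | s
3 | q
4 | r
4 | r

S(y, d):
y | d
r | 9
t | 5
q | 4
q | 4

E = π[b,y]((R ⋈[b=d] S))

Row counts bottom-up:
  R → 6
  S → 4
  (R ⋈[b=d] S) → 6
  π[b,y]((R ⋈[b=d] S)) → 6

|E| = 6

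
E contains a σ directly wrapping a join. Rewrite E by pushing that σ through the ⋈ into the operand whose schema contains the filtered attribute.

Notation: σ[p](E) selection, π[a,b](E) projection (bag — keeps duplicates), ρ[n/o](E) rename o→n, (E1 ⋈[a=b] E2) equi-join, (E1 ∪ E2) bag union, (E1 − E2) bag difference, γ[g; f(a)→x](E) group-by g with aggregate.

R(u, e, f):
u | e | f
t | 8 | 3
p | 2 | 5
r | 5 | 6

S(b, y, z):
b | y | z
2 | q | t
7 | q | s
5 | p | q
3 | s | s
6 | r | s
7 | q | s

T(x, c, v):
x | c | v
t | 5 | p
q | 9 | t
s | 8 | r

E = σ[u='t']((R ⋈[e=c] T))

σ filters on u, owned by the left side.
E' = (σ[u='t'](R) ⋈[e=c] T)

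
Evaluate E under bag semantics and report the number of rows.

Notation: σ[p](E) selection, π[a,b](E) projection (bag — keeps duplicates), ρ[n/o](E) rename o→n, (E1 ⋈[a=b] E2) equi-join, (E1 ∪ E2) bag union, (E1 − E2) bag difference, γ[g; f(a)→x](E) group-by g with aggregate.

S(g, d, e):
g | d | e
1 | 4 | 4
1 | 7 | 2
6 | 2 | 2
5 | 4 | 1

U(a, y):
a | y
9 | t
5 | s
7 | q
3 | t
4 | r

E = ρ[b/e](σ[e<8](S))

Subexpression sizes:
  S → 4
  σ[e<8](S) → 4
  ρ[b/e](σ[e<8](S)) → 4

|E| = 4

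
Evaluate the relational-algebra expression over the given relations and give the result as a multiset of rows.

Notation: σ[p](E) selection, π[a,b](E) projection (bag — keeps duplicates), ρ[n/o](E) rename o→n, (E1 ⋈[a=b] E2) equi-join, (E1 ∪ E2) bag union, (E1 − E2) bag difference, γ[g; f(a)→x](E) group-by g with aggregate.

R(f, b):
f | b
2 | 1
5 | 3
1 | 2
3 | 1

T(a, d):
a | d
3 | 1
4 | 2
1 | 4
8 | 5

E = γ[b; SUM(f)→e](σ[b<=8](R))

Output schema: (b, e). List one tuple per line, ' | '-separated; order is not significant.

Subexpression sizes:
  R → 4
  σ[b<=8](R) → 4
  γ[b; SUM(f)→e](σ[b<=8](R)) → 3

== RESULT ==
b | e
1 | 5
2 | 1
3 | 5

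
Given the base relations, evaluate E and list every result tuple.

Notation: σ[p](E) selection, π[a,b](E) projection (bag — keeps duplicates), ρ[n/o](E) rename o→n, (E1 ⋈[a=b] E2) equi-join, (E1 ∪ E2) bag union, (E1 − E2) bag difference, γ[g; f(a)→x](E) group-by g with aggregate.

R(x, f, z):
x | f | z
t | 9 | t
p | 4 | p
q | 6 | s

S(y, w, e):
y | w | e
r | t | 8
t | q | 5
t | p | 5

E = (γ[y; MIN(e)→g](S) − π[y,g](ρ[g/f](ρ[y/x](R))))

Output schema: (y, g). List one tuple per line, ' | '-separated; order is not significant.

Row counts bottom-up:
  S → 3
  γ[y; MIN(e)→g](S) → 2
  R → 3
  ρ[y/x](R) → 3
  ρ[g/f](ρ[y/x](R)) → 3
  π[y,g](ρ[g/f](ρ[y/x](R))) → 3
  (γ[y; MIN(e)→g](S) − π[y,g](ρ[g/f](ρ[y/x](R)))) → 2

== RESULT ==
y | g
r | 8
t | 5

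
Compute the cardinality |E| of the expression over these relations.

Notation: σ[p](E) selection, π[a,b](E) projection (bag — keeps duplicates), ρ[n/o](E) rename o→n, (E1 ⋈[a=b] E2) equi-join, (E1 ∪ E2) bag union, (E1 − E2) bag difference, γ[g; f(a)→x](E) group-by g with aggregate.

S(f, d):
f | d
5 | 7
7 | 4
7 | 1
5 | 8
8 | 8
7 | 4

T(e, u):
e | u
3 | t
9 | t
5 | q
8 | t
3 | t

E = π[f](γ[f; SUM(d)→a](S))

Stepwise |·|:
  S → 6
  γ[f; SUM(d)→a](S) → 3
  π[f](γ[f; SUM(d)→a](S)) → 3

|E| = 3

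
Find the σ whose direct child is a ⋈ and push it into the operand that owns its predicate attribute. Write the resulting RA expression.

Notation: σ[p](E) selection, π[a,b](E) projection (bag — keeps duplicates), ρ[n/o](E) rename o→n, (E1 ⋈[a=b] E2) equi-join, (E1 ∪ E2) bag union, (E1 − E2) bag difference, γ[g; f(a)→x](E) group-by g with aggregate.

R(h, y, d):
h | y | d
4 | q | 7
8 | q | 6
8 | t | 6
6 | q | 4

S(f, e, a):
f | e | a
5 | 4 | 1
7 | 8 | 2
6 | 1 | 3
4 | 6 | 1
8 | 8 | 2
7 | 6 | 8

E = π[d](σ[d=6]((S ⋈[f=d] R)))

σ filters on d, owned by the right side.
E' = π[d]((S ⋈[f=d] σ[d=6](R)))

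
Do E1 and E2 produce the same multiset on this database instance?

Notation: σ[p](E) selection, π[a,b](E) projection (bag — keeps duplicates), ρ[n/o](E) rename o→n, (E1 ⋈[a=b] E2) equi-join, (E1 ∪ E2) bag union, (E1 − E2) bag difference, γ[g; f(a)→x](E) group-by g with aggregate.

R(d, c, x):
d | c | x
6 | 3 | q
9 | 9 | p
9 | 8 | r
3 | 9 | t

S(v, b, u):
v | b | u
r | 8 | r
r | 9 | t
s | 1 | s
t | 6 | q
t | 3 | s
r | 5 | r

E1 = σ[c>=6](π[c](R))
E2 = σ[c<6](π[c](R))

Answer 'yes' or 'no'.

E1 subexpression sizes:
  R → 4
  π[c](R) → 4
  σ[c>=6](π[c](R)) → 3
E2 subexpression sizes:
  R → 4
  π[c](R) → 4
  σ[c<6](π[c](R)) → 1

E1 result:
c
8
9
9
E2 result:
c
3
Witness: (8,) appears 1× in E1 but 0× in E2.

no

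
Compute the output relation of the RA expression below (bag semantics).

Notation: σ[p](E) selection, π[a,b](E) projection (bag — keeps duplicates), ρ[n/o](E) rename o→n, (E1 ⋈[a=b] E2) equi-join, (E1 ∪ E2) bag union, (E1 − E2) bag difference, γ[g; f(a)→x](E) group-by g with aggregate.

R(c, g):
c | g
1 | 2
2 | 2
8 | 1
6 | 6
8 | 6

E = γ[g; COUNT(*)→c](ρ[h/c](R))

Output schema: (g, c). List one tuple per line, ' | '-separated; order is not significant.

Subexpression sizes:
  R → 5
  ρ[h/c](R) → 5
  γ[g; COUNT(*)→c](ρ[h/c](R)) → 3

== RESULT ==
g | c
1 | 1
2 | 2
6 | 2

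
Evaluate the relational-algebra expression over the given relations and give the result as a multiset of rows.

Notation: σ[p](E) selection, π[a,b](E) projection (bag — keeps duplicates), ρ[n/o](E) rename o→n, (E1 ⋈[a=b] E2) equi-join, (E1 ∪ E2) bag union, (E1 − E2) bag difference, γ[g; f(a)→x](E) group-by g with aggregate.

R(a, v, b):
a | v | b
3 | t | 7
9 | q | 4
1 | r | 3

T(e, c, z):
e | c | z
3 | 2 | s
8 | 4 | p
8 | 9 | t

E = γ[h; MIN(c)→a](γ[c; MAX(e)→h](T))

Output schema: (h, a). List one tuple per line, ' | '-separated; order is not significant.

Per-node cardinality:
  T → 3
  γ[c; MAX(e)→h](T) → 3
  γ[h; MIN(c)→a](γ[c; MAX(e)→h](T)) → 2

== RESULT ==
h | a
3 | 2
8 | 4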